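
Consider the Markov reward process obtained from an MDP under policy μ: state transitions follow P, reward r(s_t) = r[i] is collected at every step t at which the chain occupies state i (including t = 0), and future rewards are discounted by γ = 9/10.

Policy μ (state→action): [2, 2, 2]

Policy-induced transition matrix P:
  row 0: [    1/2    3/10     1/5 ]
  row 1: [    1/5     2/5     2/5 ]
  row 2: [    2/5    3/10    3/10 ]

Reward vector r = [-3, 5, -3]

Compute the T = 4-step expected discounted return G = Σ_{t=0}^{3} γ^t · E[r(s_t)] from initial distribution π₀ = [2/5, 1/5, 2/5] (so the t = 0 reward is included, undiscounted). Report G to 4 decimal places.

t=0: π = [0.4000, 0.2000, 0.4000], E[r] = -1.4000, γ^t·E[r] = -1.400000, running G = -1.400000
t=1: π = [0.4000, 0.3200, 0.2800], E[r] = -0.4400, γ^t·E[r] = -0.396000, running G = -1.796000
t=2: π = [0.3760, 0.3320, 0.2920], E[r] = -0.3440, γ^t·E[r] = -0.278640, running G = -2.074640
t=3: π = [0.3712, 0.3332, 0.2956], E[r] = -0.3344, γ^t·E[r] = -0.243778, running G = -2.318418

G = -2.3184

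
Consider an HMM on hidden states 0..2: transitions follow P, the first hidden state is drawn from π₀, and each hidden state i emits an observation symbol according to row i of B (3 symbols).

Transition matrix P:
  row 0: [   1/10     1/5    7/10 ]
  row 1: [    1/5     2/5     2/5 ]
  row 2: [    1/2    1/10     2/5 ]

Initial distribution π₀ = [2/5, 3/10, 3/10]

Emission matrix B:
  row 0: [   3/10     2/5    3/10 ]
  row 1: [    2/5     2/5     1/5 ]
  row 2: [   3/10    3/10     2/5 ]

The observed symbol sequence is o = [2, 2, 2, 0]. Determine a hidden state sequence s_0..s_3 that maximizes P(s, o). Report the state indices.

path = [0, 2, 0, 2]

t=0: δ = [1.200e-01, 6.000e-02, 1.200e-01]  (obs o_0=2)
t=1: δ = [1.800e-02, 4.800e-03, 3.360e-02]  ψ = [2, 0, 0]  (obs o_1=2)
t=2: δ = [5.040e-03, 7.200e-04, 5.376e-03]  ψ = [2, 0, 2]  (obs o_2=2)
t=3: δ = [8.064e-04, 4.032e-04, 1.058e-03]  ψ = [2, 0, 0]  (obs o_3=0)
backtrack: best end state = 2; path = [0, 2, 0, 2]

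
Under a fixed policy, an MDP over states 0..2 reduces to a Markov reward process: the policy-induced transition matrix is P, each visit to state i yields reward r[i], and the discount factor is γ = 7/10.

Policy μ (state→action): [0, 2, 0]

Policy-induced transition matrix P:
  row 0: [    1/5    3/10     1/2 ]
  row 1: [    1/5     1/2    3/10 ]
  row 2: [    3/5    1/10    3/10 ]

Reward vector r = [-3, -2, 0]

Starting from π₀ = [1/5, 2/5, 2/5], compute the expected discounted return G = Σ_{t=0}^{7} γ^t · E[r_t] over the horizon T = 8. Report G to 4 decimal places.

G = -4.8879

t=0: π = [0.2000, 0.4000, 0.4000], E[r] = -1.4000, γ^t·E[r] = -1.400000, running G = -1.400000
t=1: π = [0.3600, 0.3000, 0.3400], E[r] = -1.6800, γ^t·E[r] = -1.176000, running G = -2.576000
t=2: π = [0.3360, 0.2920, 0.3720], E[r] = -1.5920, γ^t·E[r] = -0.780080, running G = -3.356080
t=3: π = [0.3488, 0.2840, 0.3672], E[r] = -1.6144, γ^t·E[r] = -0.553739, running G = -3.909819
t=4: π = [0.3469, 0.2834, 0.3698], E[r] = -1.6074, γ^t·E[r] = -0.385927, running G = -4.295746
t=5: π = [0.3479, 0.2827, 0.3694], E[r] = -1.6092, γ^t·E[r] = -0.270450, running G = -4.566197
t=6: π = [0.3478, 0.2827, 0.3696], E[r] = -1.6086, γ^t·E[r] = -0.189249, running G = -4.755445
t=7: π = [0.3478, 0.2826, 0.3696], E[r] = -1.6087, γ^t·E[r] = -0.132486, running G = -4.887931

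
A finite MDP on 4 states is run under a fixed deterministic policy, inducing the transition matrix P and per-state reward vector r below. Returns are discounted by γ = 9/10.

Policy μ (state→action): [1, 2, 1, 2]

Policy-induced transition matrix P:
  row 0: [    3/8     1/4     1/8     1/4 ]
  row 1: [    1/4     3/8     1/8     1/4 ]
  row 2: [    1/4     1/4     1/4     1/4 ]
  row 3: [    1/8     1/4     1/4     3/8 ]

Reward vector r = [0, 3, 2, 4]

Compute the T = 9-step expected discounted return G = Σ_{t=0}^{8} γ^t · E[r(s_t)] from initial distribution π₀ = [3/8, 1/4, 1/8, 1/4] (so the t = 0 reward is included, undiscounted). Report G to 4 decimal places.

t=0: π = [0.3750, 0.2500, 0.1250, 0.2500], E[r] = 2.0000, γ^t·E[r] = 2.000000, running G = 2.000000
t=1: π = [0.2656, 0.2813, 0.1719, 0.2813], E[r] = 2.3125, γ^t·E[r] = 2.081250, running G = 4.081250
t=2: π = [0.2480, 0.2852, 0.1816, 0.2852], E[r] = 2.3594, γ^t·E[r] = 1.911094, running G = 5.992344
t=3: π = [0.2454, 0.2856, 0.1833, 0.2856], E[r] = 2.3662, γ^t·E[r] = 1.724968, running G = 7.717312
t=4: π = [0.2450, 0.2857, 0.1836, 0.2857], E[r] = 2.3672, γ^t·E[r] = 1.553112, running G = 9.270423
t=5: π = [0.2449, 0.2857, 0.1837, 0.2857], E[r] = 2.3673, γ^t·E[r] = 1.397882, running G = 10.668305
t=6: π = [0.2449, 0.2857, 0.1837, 0.2857], E[r] = 2.3673, γ^t·E[r] = 1.258104, running G = 11.926408
t=7: π = [0.2449, 0.2857, 0.1837, 0.2857], E[r] = 2.3673, γ^t·E[r] = 1.132295, running G = 13.058703
t=8: π = [0.2449, 0.2857, 0.1837, 0.2857], E[r] = 2.3673, γ^t·E[r] = 1.019065, running G = 14.077768

G = 14.0778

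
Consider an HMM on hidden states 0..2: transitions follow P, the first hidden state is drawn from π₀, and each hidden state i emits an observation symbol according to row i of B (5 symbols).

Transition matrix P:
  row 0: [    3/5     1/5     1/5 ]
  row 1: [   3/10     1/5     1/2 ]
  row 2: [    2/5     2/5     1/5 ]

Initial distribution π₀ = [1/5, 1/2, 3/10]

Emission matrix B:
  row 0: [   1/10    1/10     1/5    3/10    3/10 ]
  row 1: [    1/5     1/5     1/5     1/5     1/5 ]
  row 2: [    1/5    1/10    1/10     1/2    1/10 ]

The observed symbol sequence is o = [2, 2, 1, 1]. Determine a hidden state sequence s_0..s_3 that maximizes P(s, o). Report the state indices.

path = [1, 0, 0, 0]

t=0: δ = [4.000e-02, 1.000e-01, 3.000e-02]  (obs o_0=2)
t=1: δ = [6.000e-03, 4.000e-03, 5.000e-03]  ψ = [1, 1, 1]  (obs o_1=2)
t=2: δ = [3.600e-04, 4.000e-04, 2.000e-04]  ψ = [0, 2, 1]  (obs o_2=1)
t=3: δ = [2.160e-05, 1.600e-05, 2.000e-05]  ψ = [0, 1, 1]  (obs o_3=1)
backtrack: best end state = 0; path = [1, 0, 0, 0]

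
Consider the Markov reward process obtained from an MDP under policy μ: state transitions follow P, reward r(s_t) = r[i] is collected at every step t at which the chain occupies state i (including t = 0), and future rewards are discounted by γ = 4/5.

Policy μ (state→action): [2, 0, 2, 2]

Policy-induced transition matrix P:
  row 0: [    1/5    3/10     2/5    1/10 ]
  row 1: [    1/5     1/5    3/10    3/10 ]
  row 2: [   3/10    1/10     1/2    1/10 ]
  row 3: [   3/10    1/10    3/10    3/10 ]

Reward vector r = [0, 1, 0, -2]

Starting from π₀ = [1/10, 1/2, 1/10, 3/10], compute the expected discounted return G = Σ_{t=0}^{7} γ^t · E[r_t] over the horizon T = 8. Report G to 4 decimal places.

G = -0.8017

t=0: π = [0.1000, 0.5000, 0.1000, 0.3000], E[r] = -0.1000, γ^t·E[r] = -0.100000, running G = -0.100000
t=1: π = [0.2400, 0.1700, 0.3300, 0.2600], E[r] = -0.3500, γ^t·E[r] = -0.280000, running G = -0.380000
t=2: π = [0.2590, 0.1650, 0.3900, 0.1860], E[r] = -0.2070, γ^t·E[r] = -0.132480, running G = -0.512480
t=3: π = [0.2576, 0.1683, 0.4039, 0.1702], E[r] = -0.1721, γ^t·E[r] = -0.088115, running G = -0.600595
t=4: π = [0.2574, 0.1684, 0.4065, 0.1677], E[r] = -0.1671, γ^t·E[r] = -0.068424, running G = -0.669019
t=5: π = [0.2574, 0.1683, 0.4070, 0.1672], E[r] = -0.1661, γ^t·E[r] = -0.054429, running G = -0.723448
t=6: π = [0.2574, 0.1683, 0.4072, 0.1671], E[r] = -0.1659, γ^t·E[r] = -0.043488, running G = -0.766936
t=7: π = [0.2574, 0.1683, 0.4072, 0.1671], E[r] = -0.1659, γ^t·E[r] = -0.034782, running G = -0.801717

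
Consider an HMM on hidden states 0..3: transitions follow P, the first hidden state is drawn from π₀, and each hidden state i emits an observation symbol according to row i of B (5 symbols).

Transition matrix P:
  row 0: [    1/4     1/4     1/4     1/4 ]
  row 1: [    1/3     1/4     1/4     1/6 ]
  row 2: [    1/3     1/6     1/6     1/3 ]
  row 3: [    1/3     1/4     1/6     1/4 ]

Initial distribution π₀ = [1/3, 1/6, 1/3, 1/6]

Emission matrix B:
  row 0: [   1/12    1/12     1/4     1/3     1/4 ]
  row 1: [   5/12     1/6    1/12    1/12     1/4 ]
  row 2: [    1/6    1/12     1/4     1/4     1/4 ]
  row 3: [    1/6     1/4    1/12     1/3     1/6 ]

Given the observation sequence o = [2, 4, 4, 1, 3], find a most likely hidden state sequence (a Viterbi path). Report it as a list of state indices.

path = [2, 0, 2, 3, 0]

t=0: δ = [8.333e-02, 1.389e-02, 8.333e-02, 1.389e-02]  (obs o_0=2)
t=1: δ = [6.944e-03, 5.208e-03, 5.208e-03, 4.630e-03]  ψ = [2, 0, 0, 2]  (obs o_1=4)
t=2: δ = [4.340e-04, 4.340e-04, 4.340e-04, 2.894e-04]  ψ = [0, 0, 0, 0]  (obs o_2=4)
t=3: δ = [1.206e-05, 1.808e-05, 9.042e-06, 3.617e-05]  ψ = [1, 0, 0, 2]  (obs o_3=1)
t=4: δ = [4.019e-06, 7.535e-07, 1.507e-06, 3.014e-06]  ψ = [3, 3, 3, 3]  (obs o_4=3)
backtrack: best end state = 0; path = [2, 0, 2, 3, 0]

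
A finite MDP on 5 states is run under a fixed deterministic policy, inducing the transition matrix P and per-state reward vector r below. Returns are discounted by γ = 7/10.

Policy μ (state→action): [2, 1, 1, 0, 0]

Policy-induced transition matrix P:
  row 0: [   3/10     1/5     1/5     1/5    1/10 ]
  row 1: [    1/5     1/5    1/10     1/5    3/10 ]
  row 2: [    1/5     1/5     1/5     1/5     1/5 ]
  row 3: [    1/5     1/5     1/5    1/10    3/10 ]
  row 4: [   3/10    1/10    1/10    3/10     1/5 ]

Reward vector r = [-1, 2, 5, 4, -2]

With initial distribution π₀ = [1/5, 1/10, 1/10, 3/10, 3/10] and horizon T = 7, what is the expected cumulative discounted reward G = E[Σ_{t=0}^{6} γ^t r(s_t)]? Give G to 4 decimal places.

G = 3.7350

t=0: π = [0.2000, 0.1000, 0.1000, 0.3000, 0.3000], E[r] = 1.1000, γ^t·E[r] = 1.100000, running G = 1.100000
t=1: π = [0.2500, 0.1700, 0.1600, 0.2000, 0.2200], E[r] = 1.2500, γ^t·E[r] = 0.875000, running G = 1.975000
t=2: π = [0.2470, 0.1780, 0.1610, 0.2020, 0.2120], E[r] = 1.2980, γ^t·E[r] = 0.636020, running G = 2.611020
t=3: π = [0.2459, 0.1788, 0.1610, 0.2010, 0.2133], E[r] = 1.2941, γ^t·E[r] = 0.443876, running G = 3.054896
t=4: π = [0.2459, 0.1787, 0.1608, 0.2012, 0.2134], E[r] = 1.2935, γ^t·E[r] = 0.310572, running G = 3.365468
t=5: π = [0.2459, 0.1787, 0.1608, 0.2012, 0.2134], E[r] = 1.2934, γ^t·E[r] = 0.217387, running G = 3.582855
t=6: π = [0.2459, 0.1787, 0.1608, 0.2012, 0.2134], E[r] = 1.2934, γ^t·E[r] = 0.152172, running G = 3.735027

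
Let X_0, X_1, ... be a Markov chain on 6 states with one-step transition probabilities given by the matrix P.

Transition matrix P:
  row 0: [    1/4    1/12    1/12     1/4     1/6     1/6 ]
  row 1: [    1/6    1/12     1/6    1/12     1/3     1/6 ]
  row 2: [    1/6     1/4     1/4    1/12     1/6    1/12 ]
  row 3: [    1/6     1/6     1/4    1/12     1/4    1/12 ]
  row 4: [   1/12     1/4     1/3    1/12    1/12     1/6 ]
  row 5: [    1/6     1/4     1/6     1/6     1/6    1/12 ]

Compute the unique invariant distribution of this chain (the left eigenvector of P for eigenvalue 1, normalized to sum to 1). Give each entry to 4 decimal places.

Balance equations π_j = Σ_i π_i·P[i][j]:
  π_0 = 1/4·π_0 + 1/6·π_1 + 1/6·π_2 + 1/6·π_3 + 1/12·π_4 + 1/6·π_5
  π_1 = 1/12·π_0 + 1/12·π_1 + 1/4·π_2 + 1/6·π_3 + 1/4·π_4 + 1/4·π_5
  π_2 = 1/12·π_0 + 1/6·π_1 + 1/4·π_2 + 1/4·π_3 + 1/3·π_4 + 1/6·π_5
  π_3 = 1/4·π_0 + 1/12·π_1 + 1/12·π_2 + 1/12·π_3 + 1/12·π_4 + 1/6·π_5
  π_4 = 1/6·π_0 + 1/3·π_1 + 1/6·π_2 + 1/4·π_3 + 1/12·π_4 + 1/6·π_5
  normalize: π_0 + π_1 + π_2 + π_3 + π_4 + π_5 = 1
Solving the linear system gives exactly π = [15787/96007, 17485/96007, 20418/96007, 11657/96007, 18357/96007, 12303/96007].

π = [0.1644, 0.1821, 0.2127, 0.1214, 0.1912, 0.1281]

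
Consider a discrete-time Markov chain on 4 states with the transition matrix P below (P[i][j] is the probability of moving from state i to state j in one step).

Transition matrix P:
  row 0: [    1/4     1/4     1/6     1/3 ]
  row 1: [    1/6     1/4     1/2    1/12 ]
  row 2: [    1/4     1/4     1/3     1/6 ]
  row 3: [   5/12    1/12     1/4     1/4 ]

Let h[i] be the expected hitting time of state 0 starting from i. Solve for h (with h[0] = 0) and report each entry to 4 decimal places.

h = [0.0000, 4.2581, 3.8710, 3.0968]

First-step conditioning: h[0] = 0; for i ≠ 0, h[i] = 1 + Σ_k P[i][k]·h[k].
  h[1] = 1 + 1/4·h[1] + 1/2·h[2] + 1/12·h[3]
  h[2] = 1 + 1/4·h[1] + 1/3·h[2] + 1/6·h[3]
  h[3] = 1 + 1/12·h[1] + 1/4·h[2] + 1/4·h[3]
Solving the 3×3 linear system over states ≠ 0 gives exactly h = [0, 132/31, 120/31, 96/31] (h[0] = 0 is the target).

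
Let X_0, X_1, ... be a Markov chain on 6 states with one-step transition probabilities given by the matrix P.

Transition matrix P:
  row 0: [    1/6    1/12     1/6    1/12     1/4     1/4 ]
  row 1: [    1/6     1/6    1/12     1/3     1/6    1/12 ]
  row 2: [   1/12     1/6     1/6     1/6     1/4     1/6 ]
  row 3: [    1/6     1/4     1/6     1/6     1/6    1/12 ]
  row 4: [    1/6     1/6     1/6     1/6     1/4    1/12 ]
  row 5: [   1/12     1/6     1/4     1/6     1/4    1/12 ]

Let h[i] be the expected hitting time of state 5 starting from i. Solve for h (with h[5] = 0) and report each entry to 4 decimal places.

h = [6.8427, 8.2646, 7.6462, 8.2205, 8.2164, 0.0000]

First-step conditioning: h[5] = 0; for i ≠ 5, h[i] = 1 + Σ_k P[i][k]·h[k].
  h[0] = 1 + 1/6·h[0] + 1/12·h[1] + 1/6·h[2] + 1/12·h[3] + 1/4·h[4]
  h[1] = 1 + 1/6·h[0] + 1/6·h[1] + 1/12·h[2] + 1/3·h[3] + 1/6·h[4]
  h[2] = 1 + 1/12·h[0] + 1/6·h[1] + 1/6·h[2] + 1/6·h[3] + 1/4·h[4]
  h[3] = 1 + 1/6·h[0] + 1/4·h[1] + 1/6·h[2] + 1/6·h[3] + 1/6·h[4]
  h[4] = 1 + 1/6·h[0] + 1/6·h[1] + 1/6·h[2] + 1/6·h[3] + 1/4·h[4]
Solving the 5×5 linear system over states ≠ 5 gives exactly h = [68160/9961, 82324/9961, 76164/9961, 81884/9961, 11692/1423, 0] (h[5] = 0 is the target).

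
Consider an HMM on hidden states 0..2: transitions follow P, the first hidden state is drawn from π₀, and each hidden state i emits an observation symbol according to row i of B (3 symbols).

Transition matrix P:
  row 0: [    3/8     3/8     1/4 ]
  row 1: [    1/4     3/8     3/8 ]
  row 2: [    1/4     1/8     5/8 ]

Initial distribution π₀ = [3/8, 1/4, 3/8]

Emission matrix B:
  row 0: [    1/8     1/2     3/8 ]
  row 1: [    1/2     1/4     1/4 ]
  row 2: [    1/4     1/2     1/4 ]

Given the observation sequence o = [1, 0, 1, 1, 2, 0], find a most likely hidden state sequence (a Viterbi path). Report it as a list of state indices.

t=0: δ = [1.875e-01, 6.250e-02, 1.875e-01]  (obs o_0=1)
t=1: δ = [8.789e-03, 3.516e-02, 2.930e-02]  ψ = [0, 0, 2]  (obs o_1=0)
t=2: δ = [4.395e-03, 3.296e-03, 9.155e-03]  ψ = [1, 1, 2]  (obs o_2=1)
t=3: δ = [1.144e-03, 4.120e-04, 2.861e-03]  ψ = [2, 0, 2]  (obs o_3=1)
t=4: δ = [2.682e-04, 1.073e-04, 4.470e-04]  ψ = [2, 0, 2]  (obs o_4=2)
t=5: δ = [1.397e-05, 5.029e-05, 6.985e-05]  ψ = [2, 0, 2]  (obs o_5=0)
backtrack: best end state = 2; path = [2, 2, 2, 2, 2, 2]

path = [2, 2, 2, 2, 2, 2]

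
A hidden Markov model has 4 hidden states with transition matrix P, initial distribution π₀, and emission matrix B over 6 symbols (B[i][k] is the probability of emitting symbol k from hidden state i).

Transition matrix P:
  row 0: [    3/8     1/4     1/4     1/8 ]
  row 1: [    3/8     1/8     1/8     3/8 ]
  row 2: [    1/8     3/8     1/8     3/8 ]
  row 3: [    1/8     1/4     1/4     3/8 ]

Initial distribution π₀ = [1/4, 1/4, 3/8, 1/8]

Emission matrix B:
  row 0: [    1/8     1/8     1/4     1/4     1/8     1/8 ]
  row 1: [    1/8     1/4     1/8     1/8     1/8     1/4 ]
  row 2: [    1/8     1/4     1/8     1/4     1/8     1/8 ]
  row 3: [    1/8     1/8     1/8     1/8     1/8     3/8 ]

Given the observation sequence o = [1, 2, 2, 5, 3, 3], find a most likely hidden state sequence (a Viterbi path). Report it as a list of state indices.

t=0: δ = [3.125e-02, 6.250e-02, 9.375e-02, 1.562e-02]  (obs o_0=1)
t=1: δ = [5.859e-03, 4.395e-03, 1.465e-03, 4.395e-03]  ψ = [1, 2, 2, 2]  (obs o_1=2)
t=2: δ = [5.493e-04, 1.831e-04, 1.831e-04, 2.060e-04]  ψ = [0, 0, 0, 1]  (obs o_2=2)
t=3: δ = [2.575e-05, 3.433e-05, 1.717e-05, 2.897e-05]  ψ = [0, 0, 0, 3]  (obs o_3=5)
t=4: δ = [3.219e-06, 9.052e-07, 1.810e-06, 1.609e-06]  ψ = [1, 3, 3, 1]  (obs o_4=3)
t=5: δ = [3.017e-07, 1.006e-07, 2.012e-07, 8.487e-08]  ψ = [0, 0, 0, 2]  (obs o_5=3)
backtrack: best end state = 0; path = [1, 0, 0, 1, 0, 0]

path = [1, 0, 0, 1, 0, 0]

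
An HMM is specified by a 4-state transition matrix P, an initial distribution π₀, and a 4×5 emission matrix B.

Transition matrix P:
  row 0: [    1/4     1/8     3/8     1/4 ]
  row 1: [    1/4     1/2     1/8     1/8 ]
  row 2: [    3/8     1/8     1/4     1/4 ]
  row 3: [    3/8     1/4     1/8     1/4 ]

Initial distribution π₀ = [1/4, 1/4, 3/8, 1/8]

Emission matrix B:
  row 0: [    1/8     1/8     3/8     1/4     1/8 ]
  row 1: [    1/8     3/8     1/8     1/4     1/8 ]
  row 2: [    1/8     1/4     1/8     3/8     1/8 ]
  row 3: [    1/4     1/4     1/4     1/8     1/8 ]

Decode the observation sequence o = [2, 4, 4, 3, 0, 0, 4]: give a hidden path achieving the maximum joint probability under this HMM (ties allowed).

path = [0, 2, 0, 2, 3, 3, 0]

t=0: δ = [9.375e-02, 3.125e-02, 4.688e-02, 3.125e-02]  (obs o_0=2)
t=1: δ = [2.930e-03, 1.953e-03, 4.395e-03, 2.930e-03]  ψ = [0, 1, 0, 0]  (obs o_1=4)
t=2: δ = [2.060e-04, 1.221e-04, 1.373e-04, 1.373e-04]  ψ = [2, 1, 0, 2]  (obs o_2=4)
t=3: δ = [1.287e-05, 1.526e-05, 2.897e-05, 6.437e-06]  ψ = [0, 1, 0, 0]  (obs o_3=3)
t=4: δ = [1.358e-06, 9.537e-07, 9.052e-07, 1.810e-06]  ψ = [2, 1, 2, 2]  (obs o_4=0)
t=5: δ = [8.487e-08, 5.960e-08, 6.365e-08, 1.132e-07]  ψ = [3, 1, 0, 3]  (obs o_5=0)
t=6: δ = [5.304e-09, 3.725e-09, 3.978e-09, 3.536e-09]  ψ = [3, 1, 0, 3]  (obs o_6=4)
backtrack: best end state = 0; path = [0, 2, 0, 2, 3, 3, 0]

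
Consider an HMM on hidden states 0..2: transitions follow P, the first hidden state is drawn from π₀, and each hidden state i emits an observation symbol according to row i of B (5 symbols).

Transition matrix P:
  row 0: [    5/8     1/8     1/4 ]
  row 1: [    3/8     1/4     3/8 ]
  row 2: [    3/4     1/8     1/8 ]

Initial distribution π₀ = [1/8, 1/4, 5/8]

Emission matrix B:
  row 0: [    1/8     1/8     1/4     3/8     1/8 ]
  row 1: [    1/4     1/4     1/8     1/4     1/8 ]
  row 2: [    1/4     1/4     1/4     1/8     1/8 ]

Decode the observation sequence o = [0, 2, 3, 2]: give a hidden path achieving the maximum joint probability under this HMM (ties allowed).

path = [2, 0, 0, 0]

t=0: δ = [1.562e-02, 6.250e-02, 1.562e-01]  (obs o_0=0)
t=1: δ = [2.930e-02, 2.441e-03, 5.859e-03]  ψ = [2, 2, 1]  (obs o_1=2)
t=2: δ = [6.866e-03, 9.155e-04, 9.155e-04]  ψ = [0, 0, 0]  (obs o_2=3)
t=3: δ = [1.073e-03, 1.073e-04, 4.292e-04]  ψ = [0, 0, 0]  (obs o_3=2)
backtrack: best end state = 0; path = [2, 0, 0, 0]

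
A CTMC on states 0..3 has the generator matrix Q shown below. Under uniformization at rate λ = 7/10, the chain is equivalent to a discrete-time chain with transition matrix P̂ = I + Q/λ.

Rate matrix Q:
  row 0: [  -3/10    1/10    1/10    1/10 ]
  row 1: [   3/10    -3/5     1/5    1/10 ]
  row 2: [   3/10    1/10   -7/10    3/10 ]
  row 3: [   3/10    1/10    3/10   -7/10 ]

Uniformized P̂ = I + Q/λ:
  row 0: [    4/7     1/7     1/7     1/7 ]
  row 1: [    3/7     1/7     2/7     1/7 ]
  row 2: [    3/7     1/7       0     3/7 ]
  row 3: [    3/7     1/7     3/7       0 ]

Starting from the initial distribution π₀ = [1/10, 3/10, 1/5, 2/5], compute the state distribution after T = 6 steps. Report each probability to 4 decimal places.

π = [0.5000, 0.1429, 0.1849, 0.1723]

t=0: π = [0.1000, 0.3000, 0.2000, 0.4000]
t=1: π = [0.4429, 0.1429, 0.2714, 0.1429]
t=2: π = [0.4918, 0.1429, 0.1653, 0.2000]
t=3: π = [0.4988, 0.1429, 0.1968, 0.1615]
t=4: π = [0.4998, 0.1429, 0.1813, 0.1760]
t=5: π = [0.5000, 0.1429, 0.1877, 0.1695]
t=6: π = [0.5000, 0.1429, 0.1849, 0.1723]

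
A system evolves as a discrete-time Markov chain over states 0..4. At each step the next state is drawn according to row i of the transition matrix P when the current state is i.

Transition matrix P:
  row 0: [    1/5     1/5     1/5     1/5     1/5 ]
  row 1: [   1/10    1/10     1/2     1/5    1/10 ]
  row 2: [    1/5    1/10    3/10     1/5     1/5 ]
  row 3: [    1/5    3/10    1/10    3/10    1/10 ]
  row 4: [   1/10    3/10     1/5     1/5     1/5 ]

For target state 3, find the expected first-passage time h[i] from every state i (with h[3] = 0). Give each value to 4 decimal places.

First-step conditioning: h[3] = 0; for i ≠ 3, h[i] = 1 + Σ_k P[i][k]·h[k].
  h[0] = 1 + 1/5·h[0] + 1/5·h[1] + 1/5·h[2] + 1/5·h[4]
  h[1] = 1 + 1/10·h[0] + 1/10·h[1] + 1/2·h[2] + 1/10·h[4]
  h[2] = 1 + 1/5·h[0] + 1/10·h[1] + 3/10·h[2] + 1/5·h[4]
  h[4] = 1 + 1/10·h[0] + 3/10·h[1] + 1/5·h[2] + 1/5·h[4]
Solving the 4×4 linear system over states ≠ 3 gives exactly h = [5, 5, 5, 0, 5] (h[3] = 0 is the target).

h = [5.0000, 5.0000, 5.0000, 0.0000, 5.0000]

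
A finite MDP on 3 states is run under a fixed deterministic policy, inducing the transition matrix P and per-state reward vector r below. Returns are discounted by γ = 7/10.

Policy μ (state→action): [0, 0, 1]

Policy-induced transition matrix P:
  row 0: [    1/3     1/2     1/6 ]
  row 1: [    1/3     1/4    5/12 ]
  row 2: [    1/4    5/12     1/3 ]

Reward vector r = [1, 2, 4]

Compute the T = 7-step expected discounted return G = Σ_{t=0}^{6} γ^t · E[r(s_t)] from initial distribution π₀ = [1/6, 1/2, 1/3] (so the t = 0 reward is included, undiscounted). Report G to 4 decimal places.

t=0: π = [0.1667, 0.5000, 0.3333], E[r] = 2.5000, γ^t·E[r] = 2.500000, running G = 2.500000
t=1: π = [0.3056, 0.3472, 0.3472], E[r] = 2.3889, γ^t·E[r] = 1.672222, running G = 4.172222
t=2: π = [0.3044, 0.3843, 0.3113], E[r] = 2.3183, γ^t·E[r] = 1.135961, running G = 5.308183
t=3: π = [0.3074, 0.3780, 0.3146], E[r] = 2.3219, γ^t·E[r] = 0.796397, running G = 6.104579
t=4: π = [0.3071, 0.3793, 0.3136], E[r] = 2.3201, γ^t·E[r] = 0.557053, running G = 6.661632
t=5: π = [0.3072, 0.3790, 0.3138], E[r] = 2.3203, γ^t·E[r] = 0.389974, running G = 7.051607
t=6: π = [0.3072, 0.3791, 0.3137], E[r] = 2.3203, γ^t·E[r] = 0.272976, running G = 7.324582

G = 7.3246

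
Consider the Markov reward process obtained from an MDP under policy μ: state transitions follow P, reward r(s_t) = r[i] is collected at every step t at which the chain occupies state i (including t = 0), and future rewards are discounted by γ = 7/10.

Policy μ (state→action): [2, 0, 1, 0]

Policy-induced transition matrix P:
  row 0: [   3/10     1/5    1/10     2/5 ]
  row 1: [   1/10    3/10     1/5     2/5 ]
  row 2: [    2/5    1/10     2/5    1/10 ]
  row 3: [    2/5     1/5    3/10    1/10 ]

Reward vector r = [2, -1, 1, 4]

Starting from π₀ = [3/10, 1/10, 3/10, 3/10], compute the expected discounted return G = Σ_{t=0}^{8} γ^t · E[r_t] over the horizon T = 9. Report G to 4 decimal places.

G = 5.6687

t=0: π = [0.3000, 0.1000, 0.3000, 0.3000], E[r] = 2.0000, γ^t·E[r] = 2.000000, running G = 2.000000
t=1: π = [0.3400, 0.1800, 0.2600, 0.2200], E[r] = 1.6400, γ^t·E[r] = 1.148000, running G = 3.148000
t=2: π = [0.3120, 0.1920, 0.2400, 0.2560], E[r] = 1.6960, γ^t·E[r] = 0.831040, running G = 3.979040
t=3: π = [0.3112, 0.1952, 0.2424, 0.2512], E[r] = 1.6744, γ^t·E[r] = 0.574319, running G = 4.553359
t=4: π = [0.3103, 0.1953, 0.2425, 0.2519], E[r] = 1.6755, γ^t·E[r] = 0.402292, running G = 4.955652
t=5: π = [0.3104, 0.1953, 0.2427, 0.2517], E[r] = 1.6749, γ^t·E[r] = 0.281494, running G = 5.237146
t=6: π = [0.3104, 0.1953, 0.2427, 0.2517], E[r] = 1.6750, γ^t·E[r] = 0.197056, running G = 5.434202
t=7: π = [0.3104, 0.1953, 0.2427, 0.2517], E[r] = 1.6749, γ^t·E[r] = 0.137938, running G = 5.572141
t=8: π = [0.3104, 0.1953, 0.2427, 0.2517], E[r] = 1.6749, γ^t·E[r] = 0.096557, running G = 5.668698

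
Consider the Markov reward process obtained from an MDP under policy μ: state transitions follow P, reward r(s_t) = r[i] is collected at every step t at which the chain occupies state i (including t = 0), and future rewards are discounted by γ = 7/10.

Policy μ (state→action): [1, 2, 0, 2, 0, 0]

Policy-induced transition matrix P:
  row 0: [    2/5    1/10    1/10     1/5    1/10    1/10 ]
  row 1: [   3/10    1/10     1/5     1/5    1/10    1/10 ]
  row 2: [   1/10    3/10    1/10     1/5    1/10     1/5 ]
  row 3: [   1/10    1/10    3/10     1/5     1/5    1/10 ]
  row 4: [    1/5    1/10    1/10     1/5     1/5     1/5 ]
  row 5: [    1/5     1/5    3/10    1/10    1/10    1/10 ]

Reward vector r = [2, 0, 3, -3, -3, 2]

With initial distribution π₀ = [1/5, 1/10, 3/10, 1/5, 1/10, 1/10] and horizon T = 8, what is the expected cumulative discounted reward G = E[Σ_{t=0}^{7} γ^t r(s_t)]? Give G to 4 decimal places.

t=0: π = [0.2000, 0.1000, 0.3000, 0.2000, 0.1000, 0.1000], E[r] = 0.6000, γ^t·E[r] = 0.600000, running G = 0.600000
t=1: π = [0.2000, 0.1700, 0.1700, 0.1900, 0.1300, 0.1400], E[r] = 0.2300, γ^t·E[r] = 0.161000, running G = 0.761000
t=2: π = [0.2210, 0.1480, 0.1830, 0.1860, 0.1320, 0.1300], E[r] = 0.2970, γ^t·E[r] = 0.145530, running G = 0.906530
t=3: π = [0.2221, 0.1496, 0.1780, 0.1870, 0.1318, 0.1315], E[r] = 0.2848, γ^t·E[r] = 0.097686, running G = 1.004216
t=4: π = [0.2229, 0.1488, 0.1787, 0.1869, 0.1319, 0.1310], E[r] = 0.2875, γ^t·E[r] = 0.069031, running G = 1.073248
t=5: π = [0.2229, 0.1488, 0.1784, 0.1869, 0.1319, 0.1311], E[r] = 0.2869, γ^t·E[r] = 0.048220, running G = 1.121468
t=6: π = [0.2229, 0.1488, 0.1785, 0.1869, 0.1319, 0.1310], E[r] = 0.2870, γ^t·E[r] = 0.033768, running G = 1.155236
t=7: π = [0.2229, 0.1488, 0.1785, 0.1869, 0.1319, 0.1310], E[r] = 0.2870, γ^t·E[r] = 0.023636, running G = 1.178872

G = 1.1789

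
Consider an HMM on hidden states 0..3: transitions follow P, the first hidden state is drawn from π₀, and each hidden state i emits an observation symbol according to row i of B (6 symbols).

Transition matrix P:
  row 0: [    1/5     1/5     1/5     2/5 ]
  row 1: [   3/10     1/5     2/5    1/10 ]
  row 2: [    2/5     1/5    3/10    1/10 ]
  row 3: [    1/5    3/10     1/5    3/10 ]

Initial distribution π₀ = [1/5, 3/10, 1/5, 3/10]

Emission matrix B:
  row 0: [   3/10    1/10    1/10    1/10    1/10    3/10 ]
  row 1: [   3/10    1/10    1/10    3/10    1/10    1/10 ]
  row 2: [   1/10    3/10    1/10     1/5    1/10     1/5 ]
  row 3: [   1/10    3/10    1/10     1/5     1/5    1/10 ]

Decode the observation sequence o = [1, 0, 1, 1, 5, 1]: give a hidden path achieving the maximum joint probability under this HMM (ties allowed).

path = [3, 1, 2, 2, 0, 3]

t=0: δ = [2.000e-02, 3.000e-02, 6.000e-02, 9.000e-02]  (obs o_0=1)
t=1: δ = [7.200e-03, 8.100e-03, 1.800e-03, 2.700e-03]  ψ = [2, 3, 2, 3]  (obs o_1=0)
t=2: δ = [2.430e-04, 1.620e-04, 9.720e-04, 8.640e-04]  ψ = [1, 1, 1, 0]  (obs o_2=1)
t=3: δ = [3.888e-05, 2.592e-05, 8.748e-05, 7.776e-05]  ψ = [2, 3, 2, 3]  (obs o_3=1)
t=4: δ = [1.050e-05, 2.333e-06, 5.249e-06, 2.333e-06]  ψ = [2, 3, 2, 3]  (obs o_4=5)
t=5: δ = [2.100e-07, 2.100e-07, 6.299e-07, 1.260e-06]  ψ = [0, 0, 0, 0]  (obs o_5=1)
backtrack: best end state = 3; path = [3, 1, 2, 2, 0, 3]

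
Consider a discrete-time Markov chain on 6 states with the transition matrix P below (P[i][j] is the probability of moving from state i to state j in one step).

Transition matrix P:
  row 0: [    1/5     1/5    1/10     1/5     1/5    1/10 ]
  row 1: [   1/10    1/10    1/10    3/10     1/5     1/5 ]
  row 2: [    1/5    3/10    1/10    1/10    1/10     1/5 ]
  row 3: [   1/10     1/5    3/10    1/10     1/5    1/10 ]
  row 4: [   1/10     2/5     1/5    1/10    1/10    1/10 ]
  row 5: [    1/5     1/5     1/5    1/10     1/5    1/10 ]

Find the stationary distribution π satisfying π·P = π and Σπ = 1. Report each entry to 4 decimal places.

Balance equations π_j = Σ_i π_i·P[i][j]:
  π_0 = 1/5·π_0 + 1/10·π_1 + 1/5·π_2 + 1/10·π_3 + 1/10·π_4 + 1/5·π_5
  π_1 = 1/5·π_0 + 1/10·π_1 + 3/10·π_2 + 1/5·π_3 + 2/5·π_4 + 1/5·π_5
  π_2 = 1/10·π_0 + 1/10·π_1 + 1/10·π_2 + 3/10·π_3 + 1/5·π_4 + 1/5·π_5
  π_3 = 1/5·π_0 + 3/10·π_1 + 1/10·π_2 + 1/10·π_3 + 1/10·π_4 + 1/10·π_5
  π_4 = 1/5·π_0 + 1/5·π_1 + 1/10·π_2 + 1/5·π_3 + 1/10·π_4 + 1/5·π_5
  normalize: π_0 + π_1 + π_2 + π_3 + π_4 + π_5 = 1
Solving the linear system gives exactly π = [9773/67580, 30677/135160, 21973/135160, 10803/67580, 22577/135160, 18781/135160].

π = [0.1446, 0.2270, 0.1626, 0.1599, 0.1670, 0.1390]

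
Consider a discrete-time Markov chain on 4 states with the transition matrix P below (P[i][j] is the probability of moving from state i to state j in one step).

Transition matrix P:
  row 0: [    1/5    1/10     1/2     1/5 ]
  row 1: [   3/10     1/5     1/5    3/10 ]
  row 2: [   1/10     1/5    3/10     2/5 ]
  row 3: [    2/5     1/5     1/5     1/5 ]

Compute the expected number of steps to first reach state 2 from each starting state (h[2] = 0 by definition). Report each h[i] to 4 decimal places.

h = [2.5284, 3.4659, 0.0000, 3.3807]

First-step conditioning: h[2] = 0; for i ≠ 2, h[i] = 1 + Σ_k P[i][k]·h[k].
  h[0] = 1 + 1/5·h[0] + 1/10·h[1] + 1/5·h[3]
  h[1] = 1 + 3/10·h[0] + 1/5·h[1] + 3/10·h[3]
  h[3] = 1 + 2/5·h[0] + 1/5·h[1] + 1/5·h[3]
Solving the 3×3 linear system over states ≠ 2 gives exactly h = [445/176, 305/88, 0, 595/176] (h[2] = 0 is the target).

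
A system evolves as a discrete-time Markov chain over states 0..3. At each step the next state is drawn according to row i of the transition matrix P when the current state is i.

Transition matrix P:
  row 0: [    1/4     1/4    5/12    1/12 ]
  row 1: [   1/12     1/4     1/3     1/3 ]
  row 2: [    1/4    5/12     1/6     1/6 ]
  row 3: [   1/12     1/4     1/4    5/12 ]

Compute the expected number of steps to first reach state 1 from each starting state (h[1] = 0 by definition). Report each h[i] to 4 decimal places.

First-step conditioning: h[1] = 0; for i ≠ 1, h[i] = 1 + Σ_k P[i][k]·h[k].
  h[0] = 1 + 1/4·h[0] + 5/12·h[2] + 1/12·h[3]
  h[2] = 1 + 1/4·h[0] + 1/6·h[2] + 1/6·h[3]
  h[3] = 1 + 1/12·h[0] + 1/4·h[2] + 5/12·h[3]
Solving the 3×3 linear system over states ≠ 1 gives exactly h = [732/221, 0, 636/221, 756/221] (h[1] = 0 is the target).

h = [3.3122, 0.0000, 2.8778, 3.4208]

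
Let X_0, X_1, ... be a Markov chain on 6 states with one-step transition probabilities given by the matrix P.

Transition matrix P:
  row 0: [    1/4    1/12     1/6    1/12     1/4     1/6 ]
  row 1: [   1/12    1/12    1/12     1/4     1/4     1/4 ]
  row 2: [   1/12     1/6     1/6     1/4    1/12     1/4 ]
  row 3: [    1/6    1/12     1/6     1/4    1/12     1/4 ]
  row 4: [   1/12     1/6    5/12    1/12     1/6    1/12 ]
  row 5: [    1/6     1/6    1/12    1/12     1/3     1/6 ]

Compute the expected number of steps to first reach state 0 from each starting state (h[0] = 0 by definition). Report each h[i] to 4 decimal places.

h = [0.0000, 8.6574, 8.6232, 7.9018, 8.8455, 8.1222]

First-step conditioning: h[0] = 0; for i ≠ 0, h[i] = 1 + Σ_k P[i][k]·h[k].
  h[1] = 1 + 1/12·h[1] + 1/12·h[2] + 1/4·h[3] + 1/4·h[4] + 1/4·h[5]
  h[2] = 1 + 1/6·h[1] + 1/6·h[2] + 1/4·h[3] + 1/12·h[4] + 1/4·h[5]
  h[3] = 1 + 1/12·h[1] + 1/6·h[2] + 1/4·h[3] + 1/12·h[4] + 1/4·h[5]
  h[4] = 1 + 1/6·h[1] + 5/12·h[2] + 1/12·h[3] + 1/6·h[4] + 1/12·h[5]
  h[5] = 1 + 1/6·h[1] + 1/12·h[2] + 1/12·h[3] + 1/3·h[4] + 1/6·h[5]
Solving the 5×5 linear system over states ≠ 0 gives exactly h = [0, 279504/32285, 55680/6457, 255108/32285, 285576/32285, 262224/32285] (h[0] = 0 is the target).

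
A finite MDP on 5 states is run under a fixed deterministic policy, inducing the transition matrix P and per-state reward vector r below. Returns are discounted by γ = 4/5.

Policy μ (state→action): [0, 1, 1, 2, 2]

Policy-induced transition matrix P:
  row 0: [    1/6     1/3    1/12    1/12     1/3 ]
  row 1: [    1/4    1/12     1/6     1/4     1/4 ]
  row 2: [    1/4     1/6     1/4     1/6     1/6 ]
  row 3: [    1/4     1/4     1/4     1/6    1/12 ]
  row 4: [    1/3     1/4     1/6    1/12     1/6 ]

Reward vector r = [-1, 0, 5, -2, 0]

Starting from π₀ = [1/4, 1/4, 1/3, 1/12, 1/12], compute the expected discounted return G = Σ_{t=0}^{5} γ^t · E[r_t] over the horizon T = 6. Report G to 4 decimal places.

G = 2.1472

t=0: π = [0.2500, 0.2500, 0.3333, 0.0833, 0.0833], E[r] = 1.2500, γ^t·E[r] = 1.250000, running G = 1.250000
t=1: π = [0.2361, 0.2014, 0.1806, 0.1597, 0.2222], E[r] = 0.3472, γ^t·E[r] = 0.277778, running G = 1.527778
t=2: π = [0.2488, 0.2211, 0.1753, 0.1453, 0.2095], E[r] = 0.3374, γ^t·E[r] = 0.215926, running G = 1.743704
t=3: π = [0.2467, 0.2193, 0.1726, 0.1469, 0.2145], E[r] = 0.3227, γ^t·E[r] = 0.165235, running G = 1.908938
t=4: π = [0.2473, 0.2196, 0.1727, 0.1465, 0.2138], E[r] = 0.3233, γ^t·E[r] = 0.132443, running G = 2.041381
t=5: π = [0.2472, 0.2196, 0.1727, 0.1465, 0.2140], E[r] = 0.3230, γ^t·E[r] = 0.105845, running G = 2.147226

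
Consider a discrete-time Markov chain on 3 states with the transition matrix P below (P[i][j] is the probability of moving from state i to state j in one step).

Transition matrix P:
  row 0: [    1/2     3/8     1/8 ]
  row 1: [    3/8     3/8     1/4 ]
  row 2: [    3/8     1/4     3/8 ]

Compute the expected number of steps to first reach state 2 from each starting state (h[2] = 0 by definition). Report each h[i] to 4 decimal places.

h = [5.8182, 5.0909, 0.0000]

First-step conditioning: h[2] = 0; for i ≠ 2, h[i] = 1 + Σ_k P[i][k]·h[k].
  h[0] = 1 + 1/2·h[0] + 3/8·h[1]
  h[1] = 1 + 3/8·h[0] + 3/8·h[1]
Solving the 2×2 linear system over states ≠ 2 gives exactly h = [64/11, 56/11, 0] (h[2] = 0 is the target).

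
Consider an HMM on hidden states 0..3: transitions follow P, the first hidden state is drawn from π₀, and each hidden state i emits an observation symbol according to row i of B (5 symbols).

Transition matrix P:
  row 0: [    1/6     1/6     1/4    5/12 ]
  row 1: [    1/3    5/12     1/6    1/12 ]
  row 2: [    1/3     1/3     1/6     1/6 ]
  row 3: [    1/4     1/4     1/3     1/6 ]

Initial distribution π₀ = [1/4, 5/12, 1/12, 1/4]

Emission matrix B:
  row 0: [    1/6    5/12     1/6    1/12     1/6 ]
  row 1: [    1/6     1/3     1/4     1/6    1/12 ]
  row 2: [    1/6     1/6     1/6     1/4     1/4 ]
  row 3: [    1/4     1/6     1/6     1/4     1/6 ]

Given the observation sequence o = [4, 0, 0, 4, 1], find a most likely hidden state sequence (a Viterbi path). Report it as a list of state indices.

t=0: δ = [4.167e-02, 3.472e-02, 2.083e-02, 4.167e-02]  (obs o_0=4)
t=1: δ = [1.929e-03, 2.411e-03, 2.315e-03, 4.340e-03]  ψ = [1, 1, 3, 0]  (obs o_1=0)
t=2: δ = [1.808e-04, 1.808e-04, 2.411e-04, 2.009e-04]  ψ = [3, 3, 3, 0]  (obs o_2=0)
t=3: δ = [1.340e-05, 6.698e-06, 1.674e-05, 1.256e-05]  ψ = [2, 2, 3, 0]  (obs o_3=4)
t=4: δ = [2.326e-06, 1.861e-06, 6.977e-07, 9.303e-07]  ψ = [2, 2, 3, 0]  (obs o_4=1)
backtrack: best end state = 0; path = [1, 0, 3, 2, 0]

path = [1, 0, 3, 2, 0]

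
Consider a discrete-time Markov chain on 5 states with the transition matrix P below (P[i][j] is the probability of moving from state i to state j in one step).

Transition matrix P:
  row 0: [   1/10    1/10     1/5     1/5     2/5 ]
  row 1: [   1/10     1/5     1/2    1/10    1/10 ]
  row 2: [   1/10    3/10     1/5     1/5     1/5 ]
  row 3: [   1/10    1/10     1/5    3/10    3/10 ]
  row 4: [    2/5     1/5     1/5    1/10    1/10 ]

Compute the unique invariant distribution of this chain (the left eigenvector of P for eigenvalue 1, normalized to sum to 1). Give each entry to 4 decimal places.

π = [0.1631, 0.1917, 0.2575, 0.1776, 0.2102]

Balance equations π_j = Σ_i π_i·P[i][j]:
  π_0 = 1/10·π_0 + 1/10·π_1 + 1/10·π_2 + 1/10·π_3 + 2/5·π_4
  π_1 = 1/10·π_0 + 1/5·π_1 + 3/10·π_2 + 1/10·π_3 + 1/5·π_4
  π_2 = 1/5·π_0 + 1/2·π_1 + 1/5·π_2 + 1/5·π_3 + 1/5·π_4
  π_3 = 1/5·π_0 + 1/10·π_1 + 1/5·π_2 + 3/10·π_3 + 1/10·π_4
  normalize: π_0 + π_1 + π_2 + π_3 + π_4 = 1
Solving the linear system gives exactly π = [820/5029, 964/5029, 1295/5029, 19/107, 1057/5029].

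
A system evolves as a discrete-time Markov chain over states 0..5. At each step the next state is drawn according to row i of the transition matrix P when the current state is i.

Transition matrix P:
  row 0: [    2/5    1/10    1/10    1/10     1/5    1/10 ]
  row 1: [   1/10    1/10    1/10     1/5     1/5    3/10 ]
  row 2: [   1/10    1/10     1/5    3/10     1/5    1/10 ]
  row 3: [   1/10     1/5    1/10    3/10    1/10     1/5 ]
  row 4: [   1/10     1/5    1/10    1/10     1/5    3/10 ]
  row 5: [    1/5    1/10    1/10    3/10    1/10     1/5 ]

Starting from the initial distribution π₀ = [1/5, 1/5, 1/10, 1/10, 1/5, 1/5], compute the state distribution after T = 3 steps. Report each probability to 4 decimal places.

t=0: π = [0.2000, 0.2000, 0.1000, 0.1000, 0.2000, 0.2000]
t=1: π = [0.1800, 0.1300, 0.1100, 0.2000, 0.1700, 0.2100]
t=2: π = [0.1750, 0.1370, 0.1110, 0.2170, 0.1590, 0.2010]
t=3: π = [0.1726, 0.1376, 0.1111, 0.2195, 0.1582, 0.2010]

π = [0.1726, 0.1376, 0.1111, 0.2195, 0.1582, 0.2010]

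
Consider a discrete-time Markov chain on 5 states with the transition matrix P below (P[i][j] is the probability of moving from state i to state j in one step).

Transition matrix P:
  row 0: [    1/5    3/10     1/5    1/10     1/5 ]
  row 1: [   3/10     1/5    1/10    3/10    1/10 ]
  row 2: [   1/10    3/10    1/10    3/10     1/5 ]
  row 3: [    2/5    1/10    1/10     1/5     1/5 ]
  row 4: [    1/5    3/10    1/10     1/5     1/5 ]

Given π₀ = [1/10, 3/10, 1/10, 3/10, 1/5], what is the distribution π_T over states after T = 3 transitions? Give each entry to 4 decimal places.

t=0: π = [0.1000, 0.3000, 0.1000, 0.3000, 0.2000]
t=1: π = [0.2800, 0.2100, 0.1100, 0.2300, 0.1700]
t=2: π = [0.2560, 0.2330, 0.1280, 0.2040, 0.1790]
t=3: π = [0.2513, 0.2359, 0.1256, 0.2105, 0.1767]

π = [0.2513, 0.2359, 0.1256, 0.2105, 0.1767]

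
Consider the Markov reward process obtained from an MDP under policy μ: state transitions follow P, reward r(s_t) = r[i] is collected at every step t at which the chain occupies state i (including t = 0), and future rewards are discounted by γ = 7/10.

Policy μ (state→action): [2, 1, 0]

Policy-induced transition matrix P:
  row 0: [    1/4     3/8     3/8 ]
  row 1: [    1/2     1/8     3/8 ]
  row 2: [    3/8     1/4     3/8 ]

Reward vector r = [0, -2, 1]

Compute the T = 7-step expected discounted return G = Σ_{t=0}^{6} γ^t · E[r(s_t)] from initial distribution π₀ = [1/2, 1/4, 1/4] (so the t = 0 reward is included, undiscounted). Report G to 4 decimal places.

G = -0.5812

t=0: π = [0.5000, 0.2500, 0.2500], E[r] = -0.2500, γ^t·E[r] = -0.250000, running G = -0.250000
t=1: π = [0.3438, 0.2813, 0.3750], E[r] = -0.1875, γ^t·E[r] = -0.131250, running G = -0.381250
t=2: π = [0.3672, 0.2578, 0.3750], E[r] = -0.1406, γ^t·E[r] = -0.068906, running G = -0.450156
t=3: π = [0.3613, 0.2637, 0.3750], E[r] = -0.1523, γ^t·E[r] = -0.052254, running G = -0.502410
t=4: π = [0.3628, 0.2622, 0.3750], E[r] = -0.1494, γ^t·E[r] = -0.035874, running G = -0.538284
t=5: π = [0.3624, 0.2626, 0.3750], E[r] = -0.1501, γ^t·E[r] = -0.025235, running G = -0.563520
t=6: π = [0.3625, 0.2625, 0.3750], E[r] = -0.1500, γ^t·E[r] = -0.017643, running G = -0.581163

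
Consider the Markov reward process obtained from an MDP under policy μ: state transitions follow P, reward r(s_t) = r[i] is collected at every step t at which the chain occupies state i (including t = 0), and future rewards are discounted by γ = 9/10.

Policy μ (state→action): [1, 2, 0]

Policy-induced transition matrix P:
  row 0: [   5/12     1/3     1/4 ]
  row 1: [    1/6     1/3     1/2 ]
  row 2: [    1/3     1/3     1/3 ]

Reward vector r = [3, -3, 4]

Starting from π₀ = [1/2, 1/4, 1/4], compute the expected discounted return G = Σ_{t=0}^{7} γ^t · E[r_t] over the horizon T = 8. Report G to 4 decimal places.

t=0: π = [0.5000, 0.2500, 0.2500], E[r] = 1.7500, γ^t·E[r] = 1.750000, running G = 1.750000
t=1: π = [0.3333, 0.3333, 0.3333], E[r] = 1.3333, γ^t·E[r] = 1.200000, running G = 2.950000
t=2: π = [0.3056, 0.3333, 0.3611], E[r] = 1.3611, γ^t·E[r] = 1.102500, running G = 4.052500
t=3: π = [0.3032, 0.3333, 0.3634], E[r] = 1.3634, γ^t·E[r] = 0.993938, running G = 5.046438
t=4: π = [0.3030, 0.3333, 0.3636], E[r] = 1.3636, γ^t·E[r] = 0.894670, running G = 5.941108
t=5: π = [0.3030, 0.3333, 0.3636], E[r] = 1.3636, γ^t·E[r] = 0.805213, running G = 6.746321
t=6: π = [0.3030, 0.3333, 0.3636], E[r] = 1.3636, γ^t·E[r] = 0.724692, running G = 7.471013
t=7: π = [0.3030, 0.3333, 0.3636], E[r] = 1.3636, γ^t·E[r] = 0.652223, running G = 8.123236

G = 8.1232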